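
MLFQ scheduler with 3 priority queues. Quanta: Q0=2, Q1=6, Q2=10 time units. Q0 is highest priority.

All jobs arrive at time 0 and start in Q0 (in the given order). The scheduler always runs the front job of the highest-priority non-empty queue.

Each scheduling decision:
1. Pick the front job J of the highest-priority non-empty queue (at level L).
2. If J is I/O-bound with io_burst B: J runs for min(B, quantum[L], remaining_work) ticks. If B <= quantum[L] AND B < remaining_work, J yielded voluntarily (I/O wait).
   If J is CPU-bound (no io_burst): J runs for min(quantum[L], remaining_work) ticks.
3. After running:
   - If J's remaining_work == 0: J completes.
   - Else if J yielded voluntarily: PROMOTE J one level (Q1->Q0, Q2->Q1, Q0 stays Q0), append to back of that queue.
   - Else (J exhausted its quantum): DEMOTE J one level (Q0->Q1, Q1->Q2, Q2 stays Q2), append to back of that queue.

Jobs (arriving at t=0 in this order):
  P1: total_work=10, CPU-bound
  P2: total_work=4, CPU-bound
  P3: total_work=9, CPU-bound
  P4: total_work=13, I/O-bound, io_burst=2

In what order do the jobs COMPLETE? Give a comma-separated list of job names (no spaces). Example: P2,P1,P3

t=0-2: P1@Q0 runs 2, rem=8, quantum used, demote→Q1. Q0=[P2,P3,P4] Q1=[P1] Q2=[]
t=2-4: P2@Q0 runs 2, rem=2, quantum used, demote→Q1. Q0=[P3,P4] Q1=[P1,P2] Q2=[]
t=4-6: P3@Q0 runs 2, rem=7, quantum used, demote→Q1. Q0=[P4] Q1=[P1,P2,P3] Q2=[]
t=6-8: P4@Q0 runs 2, rem=11, I/O yield, promote→Q0. Q0=[P4] Q1=[P1,P2,P3] Q2=[]
t=8-10: P4@Q0 runs 2, rem=9, I/O yield, promote→Q0. Q0=[P4] Q1=[P1,P2,P3] Q2=[]
t=10-12: P4@Q0 runs 2, rem=7, I/O yield, promote→Q0. Q0=[P4] Q1=[P1,P2,P3] Q2=[]
t=12-14: P4@Q0 runs 2, rem=5, I/O yield, promote→Q0. Q0=[P4] Q1=[P1,P2,P3] Q2=[]
t=14-16: P4@Q0 runs 2, rem=3, I/O yield, promote→Q0. Q0=[P4] Q1=[P1,P2,P3] Q2=[]
t=16-18: P4@Q0 runs 2, rem=1, I/O yield, promote→Q0. Q0=[P4] Q1=[P1,P2,P3] Q2=[]
t=18-19: P4@Q0 runs 1, rem=0, completes. Q0=[] Q1=[P1,P2,P3] Q2=[]
t=19-25: P1@Q1 runs 6, rem=2, quantum used, demote→Q2. Q0=[] Q1=[P2,P3] Q2=[P1]
t=25-27: P2@Q1 runs 2, rem=0, completes. Q0=[] Q1=[P3] Q2=[P1]
t=27-33: P3@Q1 runs 6, rem=1, quantum used, demote→Q2. Q0=[] Q1=[] Q2=[P1,P3]
t=33-35: P1@Q2 runs 2, rem=0, completes. Q0=[] Q1=[] Q2=[P3]
t=35-36: P3@Q2 runs 1, rem=0, completes. Q0=[] Q1=[] Q2=[]

Answer: P4,P2,P1,P3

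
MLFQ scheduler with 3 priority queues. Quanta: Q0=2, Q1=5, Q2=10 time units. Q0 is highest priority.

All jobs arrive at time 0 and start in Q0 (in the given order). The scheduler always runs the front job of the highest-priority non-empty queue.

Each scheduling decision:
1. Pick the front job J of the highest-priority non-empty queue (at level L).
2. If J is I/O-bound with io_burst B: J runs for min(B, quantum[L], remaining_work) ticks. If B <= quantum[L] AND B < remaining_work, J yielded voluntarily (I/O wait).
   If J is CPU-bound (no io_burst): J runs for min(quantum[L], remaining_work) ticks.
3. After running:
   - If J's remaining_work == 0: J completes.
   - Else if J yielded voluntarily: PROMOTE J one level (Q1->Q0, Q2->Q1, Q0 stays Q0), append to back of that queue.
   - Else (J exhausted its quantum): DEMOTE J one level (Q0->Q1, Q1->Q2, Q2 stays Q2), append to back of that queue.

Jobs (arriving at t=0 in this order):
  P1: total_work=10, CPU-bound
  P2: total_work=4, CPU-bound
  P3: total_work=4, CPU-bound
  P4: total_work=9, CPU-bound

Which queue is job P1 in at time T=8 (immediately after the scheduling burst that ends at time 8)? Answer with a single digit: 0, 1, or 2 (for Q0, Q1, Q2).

Answer: 1

Derivation:
t=0-2: P1@Q0 runs 2, rem=8, quantum used, demote→Q1. Q0=[P2,P3,P4] Q1=[P1] Q2=[]
t=2-4: P2@Q0 runs 2, rem=2, quantum used, demote→Q1. Q0=[P3,P4] Q1=[P1,P2] Q2=[]
t=4-6: P3@Q0 runs 2, rem=2, quantum used, demote→Q1. Q0=[P4] Q1=[P1,P2,P3] Q2=[]
t=6-8: P4@Q0 runs 2, rem=7, quantum used, demote→Q1. Q0=[] Q1=[P1,P2,P3,P4] Q2=[]
t=8-13: P1@Q1 runs 5, rem=3, quantum used, demote→Q2. Q0=[] Q1=[P2,P3,P4] Q2=[P1]
t=13-15: P2@Q1 runs 2, rem=0, completes. Q0=[] Q1=[P3,P4] Q2=[P1]
t=15-17: P3@Q1 runs 2, rem=0, completes. Q0=[] Q1=[P4] Q2=[P1]
t=17-22: P4@Q1 runs 5, rem=2, quantum used, demote→Q2. Q0=[] Q1=[] Q2=[P1,P4]
t=22-25: P1@Q2 runs 3, rem=0, completes. Q0=[] Q1=[] Q2=[P4]
t=25-27: P4@Q2 runs 2, rem=0, completes. Q0=[] Q1=[] Q2=[]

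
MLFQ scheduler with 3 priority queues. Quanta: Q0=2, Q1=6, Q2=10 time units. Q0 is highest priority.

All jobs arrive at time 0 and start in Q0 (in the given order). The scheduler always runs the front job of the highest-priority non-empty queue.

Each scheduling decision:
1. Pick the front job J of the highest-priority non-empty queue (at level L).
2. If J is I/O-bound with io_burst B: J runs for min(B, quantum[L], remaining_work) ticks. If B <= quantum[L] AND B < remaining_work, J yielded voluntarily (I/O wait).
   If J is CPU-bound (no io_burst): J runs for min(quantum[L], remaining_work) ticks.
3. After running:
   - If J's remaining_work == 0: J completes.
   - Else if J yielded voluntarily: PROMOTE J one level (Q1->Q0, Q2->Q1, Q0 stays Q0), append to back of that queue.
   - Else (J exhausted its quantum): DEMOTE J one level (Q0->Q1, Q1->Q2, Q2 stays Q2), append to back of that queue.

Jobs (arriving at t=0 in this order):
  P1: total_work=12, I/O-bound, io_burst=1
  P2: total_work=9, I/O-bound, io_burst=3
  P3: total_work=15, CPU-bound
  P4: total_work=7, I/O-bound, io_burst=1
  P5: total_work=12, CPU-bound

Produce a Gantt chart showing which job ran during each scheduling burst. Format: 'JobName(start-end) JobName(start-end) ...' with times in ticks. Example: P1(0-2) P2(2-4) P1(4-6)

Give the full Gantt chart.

t=0-1: P1@Q0 runs 1, rem=11, I/O yield, promote→Q0. Q0=[P2,P3,P4,P5,P1] Q1=[] Q2=[]
t=1-3: P2@Q0 runs 2, rem=7, quantum used, demote→Q1. Q0=[P3,P4,P5,P1] Q1=[P2] Q2=[]
t=3-5: P3@Q0 runs 2, rem=13, quantum used, demote→Q1. Q0=[P4,P5,P1] Q1=[P2,P3] Q2=[]
t=5-6: P4@Q0 runs 1, rem=6, I/O yield, promote→Q0. Q0=[P5,P1,P4] Q1=[P2,P3] Q2=[]
t=6-8: P5@Q0 runs 2, rem=10, quantum used, demote→Q1. Q0=[P1,P4] Q1=[P2,P3,P5] Q2=[]
t=8-9: P1@Q0 runs 1, rem=10, I/O yield, promote→Q0. Q0=[P4,P1] Q1=[P2,P3,P5] Q2=[]
t=9-10: P4@Q0 runs 1, rem=5, I/O yield, promote→Q0. Q0=[P1,P4] Q1=[P2,P3,P5] Q2=[]
t=10-11: P1@Q0 runs 1, rem=9, I/O yield, promote→Q0. Q0=[P4,P1] Q1=[P2,P3,P5] Q2=[]
t=11-12: P4@Q0 runs 1, rem=4, I/O yield, promote→Q0. Q0=[P1,P4] Q1=[P2,P3,P5] Q2=[]
t=12-13: P1@Q0 runs 1, rem=8, I/O yield, promote→Q0. Q0=[P4,P1] Q1=[P2,P3,P5] Q2=[]
t=13-14: P4@Q0 runs 1, rem=3, I/O yield, promote→Q0. Q0=[P1,P4] Q1=[P2,P3,P5] Q2=[]
t=14-15: P1@Q0 runs 1, rem=7, I/O yield, promote→Q0. Q0=[P4,P1] Q1=[P2,P3,P5] Q2=[]
t=15-16: P4@Q0 runs 1, rem=2, I/O yield, promote→Q0. Q0=[P1,P4] Q1=[P2,P3,P5] Q2=[]
t=16-17: P1@Q0 runs 1, rem=6, I/O yield, promote→Q0. Q0=[P4,P1] Q1=[P2,P3,P5] Q2=[]
t=17-18: P4@Q0 runs 1, rem=1, I/O yield, promote→Q0. Q0=[P1,P4] Q1=[P2,P3,P5] Q2=[]
t=18-19: P1@Q0 runs 1, rem=5, I/O yield, promote→Q0. Q0=[P4,P1] Q1=[P2,P3,P5] Q2=[]
t=19-20: P4@Q0 runs 1, rem=0, completes. Q0=[P1] Q1=[P2,P3,P5] Q2=[]
t=20-21: P1@Q0 runs 1, rem=4, I/O yield, promote→Q0. Q0=[P1] Q1=[P2,P3,P5] Q2=[]
t=21-22: P1@Q0 runs 1, rem=3, I/O yield, promote→Q0. Q0=[P1] Q1=[P2,P3,P5] Q2=[]
t=22-23: P1@Q0 runs 1, rem=2, I/O yield, promote→Q0. Q0=[P1] Q1=[P2,P3,P5] Q2=[]
t=23-24: P1@Q0 runs 1, rem=1, I/O yield, promote→Q0. Q0=[P1] Q1=[P2,P3,P5] Q2=[]
t=24-25: P1@Q0 runs 1, rem=0, completes. Q0=[] Q1=[P2,P3,P5] Q2=[]
t=25-28: P2@Q1 runs 3, rem=4, I/O yield, promote→Q0. Q0=[P2] Q1=[P3,P5] Q2=[]
t=28-30: P2@Q0 runs 2, rem=2, quantum used, demote→Q1. Q0=[] Q1=[P3,P5,P2] Q2=[]
t=30-36: P3@Q1 runs 6, rem=7, quantum used, demote→Q2. Q0=[] Q1=[P5,P2] Q2=[P3]
t=36-42: P5@Q1 runs 6, rem=4, quantum used, demote→Q2. Q0=[] Q1=[P2] Q2=[P3,P5]
t=42-44: P2@Q1 runs 2, rem=0, completes. Q0=[] Q1=[] Q2=[P3,P5]
t=44-51: P3@Q2 runs 7, rem=0, completes. Q0=[] Q1=[] Q2=[P5]
t=51-55: P5@Q2 runs 4, rem=0, completes. Q0=[] Q1=[] Q2=[]

Answer: P1(0-1) P2(1-3) P3(3-5) P4(5-6) P5(6-8) P1(8-9) P4(9-10) P1(10-11) P4(11-12) P1(12-13) P4(13-14) P1(14-15) P4(15-16) P1(16-17) P4(17-18) P1(18-19) P4(19-20) P1(20-21) P1(21-22) P1(22-23) P1(23-24) P1(24-25) P2(25-28) P2(28-30) P3(30-36) P5(36-42) P2(42-44) P3(44-51) P5(51-55)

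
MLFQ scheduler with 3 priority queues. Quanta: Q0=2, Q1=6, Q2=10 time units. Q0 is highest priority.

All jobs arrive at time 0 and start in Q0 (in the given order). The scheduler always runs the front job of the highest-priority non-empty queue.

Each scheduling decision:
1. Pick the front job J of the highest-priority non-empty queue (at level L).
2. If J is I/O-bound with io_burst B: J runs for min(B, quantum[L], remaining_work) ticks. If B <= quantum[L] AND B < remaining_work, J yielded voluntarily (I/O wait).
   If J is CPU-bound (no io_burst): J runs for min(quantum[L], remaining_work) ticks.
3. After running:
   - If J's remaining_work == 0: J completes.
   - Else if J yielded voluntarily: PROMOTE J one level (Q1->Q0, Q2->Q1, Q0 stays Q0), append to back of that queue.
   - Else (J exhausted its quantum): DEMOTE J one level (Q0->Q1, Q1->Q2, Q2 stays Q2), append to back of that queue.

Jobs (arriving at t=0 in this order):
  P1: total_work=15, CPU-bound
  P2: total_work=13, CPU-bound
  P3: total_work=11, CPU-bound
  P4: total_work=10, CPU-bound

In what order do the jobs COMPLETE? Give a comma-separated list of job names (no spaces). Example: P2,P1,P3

Answer: P1,P2,P3,P4

Derivation:
t=0-2: P1@Q0 runs 2, rem=13, quantum used, demote→Q1. Q0=[P2,P3,P4] Q1=[P1] Q2=[]
t=2-4: P2@Q0 runs 2, rem=11, quantum used, demote→Q1. Q0=[P3,P4] Q1=[P1,P2] Q2=[]
t=4-6: P3@Q0 runs 2, rem=9, quantum used, demote→Q1. Q0=[P4] Q1=[P1,P2,P3] Q2=[]
t=6-8: P4@Q0 runs 2, rem=8, quantum used, demote→Q1. Q0=[] Q1=[P1,P2,P3,P4] Q2=[]
t=8-14: P1@Q1 runs 6, rem=7, quantum used, demote→Q2. Q0=[] Q1=[P2,P3,P4] Q2=[P1]
t=14-20: P2@Q1 runs 6, rem=5, quantum used, demote→Q2. Q0=[] Q1=[P3,P4] Q2=[P1,P2]
t=20-26: P3@Q1 runs 6, rem=3, quantum used, demote→Q2. Q0=[] Q1=[P4] Q2=[P1,P2,P3]
t=26-32: P4@Q1 runs 6, rem=2, quantum used, demote→Q2. Q0=[] Q1=[] Q2=[P1,P2,P3,P4]
t=32-39: P1@Q2 runs 7, rem=0, completes. Q0=[] Q1=[] Q2=[P2,P3,P4]
t=39-44: P2@Q2 runs 5, rem=0, completes. Q0=[] Q1=[] Q2=[P3,P4]
t=44-47: P3@Q2 runs 3, rem=0, completes. Q0=[] Q1=[] Q2=[P4]
t=47-49: P4@Q2 runs 2, rem=0, completes. Q0=[] Q1=[] Q2=[]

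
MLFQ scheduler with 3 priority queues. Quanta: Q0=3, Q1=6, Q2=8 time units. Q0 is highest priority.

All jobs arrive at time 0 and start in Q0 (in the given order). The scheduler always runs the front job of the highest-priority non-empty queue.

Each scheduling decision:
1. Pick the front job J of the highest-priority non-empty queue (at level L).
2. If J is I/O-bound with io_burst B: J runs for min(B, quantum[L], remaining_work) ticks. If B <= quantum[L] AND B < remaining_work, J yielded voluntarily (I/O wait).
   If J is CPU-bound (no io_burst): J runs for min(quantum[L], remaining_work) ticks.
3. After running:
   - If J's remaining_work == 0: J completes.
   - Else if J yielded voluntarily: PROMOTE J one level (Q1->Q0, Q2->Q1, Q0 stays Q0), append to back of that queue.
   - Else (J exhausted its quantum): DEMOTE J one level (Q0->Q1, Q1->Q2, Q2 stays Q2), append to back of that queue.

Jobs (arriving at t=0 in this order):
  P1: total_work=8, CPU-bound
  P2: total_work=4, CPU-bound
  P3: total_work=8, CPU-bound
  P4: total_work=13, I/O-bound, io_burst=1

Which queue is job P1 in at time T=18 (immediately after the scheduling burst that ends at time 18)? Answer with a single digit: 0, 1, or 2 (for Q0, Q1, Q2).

t=0-3: P1@Q0 runs 3, rem=5, quantum used, demote→Q1. Q0=[P2,P3,P4] Q1=[P1] Q2=[]
t=3-6: P2@Q0 runs 3, rem=1, quantum used, demote→Q1. Q0=[P3,P4] Q1=[P1,P2] Q2=[]
t=6-9: P3@Q0 runs 3, rem=5, quantum used, demote→Q1. Q0=[P4] Q1=[P1,P2,P3] Q2=[]
t=9-10: P4@Q0 runs 1, rem=12, I/O yield, promote→Q0. Q0=[P4] Q1=[P1,P2,P3] Q2=[]
t=10-11: P4@Q0 runs 1, rem=11, I/O yield, promote→Q0. Q0=[P4] Q1=[P1,P2,P3] Q2=[]
t=11-12: P4@Q0 runs 1, rem=10, I/O yield, promote→Q0. Q0=[P4] Q1=[P1,P2,P3] Q2=[]
t=12-13: P4@Q0 runs 1, rem=9, I/O yield, promote→Q0. Q0=[P4] Q1=[P1,P2,P3] Q2=[]
t=13-14: P4@Q0 runs 1, rem=8, I/O yield, promote→Q0. Q0=[P4] Q1=[P1,P2,P3] Q2=[]
t=14-15: P4@Q0 runs 1, rem=7, I/O yield, promote→Q0. Q0=[P4] Q1=[P1,P2,P3] Q2=[]
t=15-16: P4@Q0 runs 1, rem=6, I/O yield, promote→Q0. Q0=[P4] Q1=[P1,P2,P3] Q2=[]
t=16-17: P4@Q0 runs 1, rem=5, I/O yield, promote→Q0. Q0=[P4] Q1=[P1,P2,P3] Q2=[]
t=17-18: P4@Q0 runs 1, rem=4, I/O yield, promote→Q0. Q0=[P4] Q1=[P1,P2,P3] Q2=[]
t=18-19: P4@Q0 runs 1, rem=3, I/O yield, promote→Q0. Q0=[P4] Q1=[P1,P2,P3] Q2=[]
t=19-20: P4@Q0 runs 1, rem=2, I/O yield, promote→Q0. Q0=[P4] Q1=[P1,P2,P3] Q2=[]
t=20-21: P4@Q0 runs 1, rem=1, I/O yield, promote→Q0. Q0=[P4] Q1=[P1,P2,P3] Q2=[]
t=21-22: P4@Q0 runs 1, rem=0, completes. Q0=[] Q1=[P1,P2,P3] Q2=[]
t=22-27: P1@Q1 runs 5, rem=0, completes. Q0=[] Q1=[P2,P3] Q2=[]
t=27-28: P2@Q1 runs 1, rem=0, completes. Q0=[] Q1=[P3] Q2=[]
t=28-33: P3@Q1 runs 5, rem=0, completes. Q0=[] Q1=[] Q2=[]

Answer: 1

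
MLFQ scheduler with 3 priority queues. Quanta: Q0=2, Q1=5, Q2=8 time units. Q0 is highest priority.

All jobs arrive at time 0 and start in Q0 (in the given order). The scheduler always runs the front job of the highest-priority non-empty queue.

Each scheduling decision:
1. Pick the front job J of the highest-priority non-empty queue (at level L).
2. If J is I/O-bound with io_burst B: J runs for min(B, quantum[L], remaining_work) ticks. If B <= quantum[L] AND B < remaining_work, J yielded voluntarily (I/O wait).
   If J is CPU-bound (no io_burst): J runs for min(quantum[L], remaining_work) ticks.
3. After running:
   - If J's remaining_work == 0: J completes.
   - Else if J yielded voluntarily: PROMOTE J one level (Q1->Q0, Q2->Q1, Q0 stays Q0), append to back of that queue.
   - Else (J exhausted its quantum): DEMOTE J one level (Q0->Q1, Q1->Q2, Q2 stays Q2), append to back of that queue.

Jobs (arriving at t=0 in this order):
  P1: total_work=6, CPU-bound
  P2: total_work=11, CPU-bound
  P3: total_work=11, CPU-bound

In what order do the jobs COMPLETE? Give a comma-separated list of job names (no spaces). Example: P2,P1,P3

t=0-2: P1@Q0 runs 2, rem=4, quantum used, demote→Q1. Q0=[P2,P3] Q1=[P1] Q2=[]
t=2-4: P2@Q0 runs 2, rem=9, quantum used, demote→Q1. Q0=[P3] Q1=[P1,P2] Q2=[]
t=4-6: P3@Q0 runs 2, rem=9, quantum used, demote→Q1. Q0=[] Q1=[P1,P2,P3] Q2=[]
t=6-10: P1@Q1 runs 4, rem=0, completes. Q0=[] Q1=[P2,P3] Q2=[]
t=10-15: P2@Q1 runs 5, rem=4, quantum used, demote→Q2. Q0=[] Q1=[P3] Q2=[P2]
t=15-20: P3@Q1 runs 5, rem=4, quantum used, demote→Q2. Q0=[] Q1=[] Q2=[P2,P3]
t=20-24: P2@Q2 runs 4, rem=0, completes. Q0=[] Q1=[] Q2=[P3]
t=24-28: P3@Q2 runs 4, rem=0, completes. Q0=[] Q1=[] Q2=[]

Answer: P1,P2,P3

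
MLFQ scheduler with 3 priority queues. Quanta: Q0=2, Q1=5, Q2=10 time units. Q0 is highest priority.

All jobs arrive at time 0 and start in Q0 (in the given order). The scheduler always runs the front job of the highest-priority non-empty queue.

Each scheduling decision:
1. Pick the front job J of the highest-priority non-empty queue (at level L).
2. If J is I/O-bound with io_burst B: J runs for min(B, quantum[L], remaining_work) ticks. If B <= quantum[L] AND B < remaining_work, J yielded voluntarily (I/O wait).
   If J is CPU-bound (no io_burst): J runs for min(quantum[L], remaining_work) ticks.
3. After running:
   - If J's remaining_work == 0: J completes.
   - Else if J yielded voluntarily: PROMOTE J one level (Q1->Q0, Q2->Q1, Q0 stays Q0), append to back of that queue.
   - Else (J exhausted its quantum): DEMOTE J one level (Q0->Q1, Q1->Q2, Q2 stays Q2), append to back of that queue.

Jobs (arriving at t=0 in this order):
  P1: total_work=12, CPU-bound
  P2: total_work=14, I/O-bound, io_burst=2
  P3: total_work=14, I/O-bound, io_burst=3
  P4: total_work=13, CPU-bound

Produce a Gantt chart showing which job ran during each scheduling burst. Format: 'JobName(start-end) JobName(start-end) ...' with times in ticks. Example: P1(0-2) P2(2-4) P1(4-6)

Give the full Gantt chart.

Answer: P1(0-2) P2(2-4) P3(4-6) P4(6-8) P2(8-10) P2(10-12) P2(12-14) P2(14-16) P2(16-18) P2(18-20) P1(20-25) P3(25-28) P3(28-30) P4(30-35) P3(35-38) P3(38-40) P3(40-42) P1(42-47) P4(47-53)

Derivation:
t=0-2: P1@Q0 runs 2, rem=10, quantum used, demote→Q1. Q0=[P2,P3,P4] Q1=[P1] Q2=[]
t=2-4: P2@Q0 runs 2, rem=12, I/O yield, promote→Q0. Q0=[P3,P4,P2] Q1=[P1] Q2=[]
t=4-6: P3@Q0 runs 2, rem=12, quantum used, demote→Q1. Q0=[P4,P2] Q1=[P1,P3] Q2=[]
t=6-8: P4@Q0 runs 2, rem=11, quantum used, demote→Q1. Q0=[P2] Q1=[P1,P3,P4] Q2=[]
t=8-10: P2@Q0 runs 2, rem=10, I/O yield, promote→Q0. Q0=[P2] Q1=[P1,P3,P4] Q2=[]
t=10-12: P2@Q0 runs 2, rem=8, I/O yield, promote→Q0. Q0=[P2] Q1=[P1,P3,P4] Q2=[]
t=12-14: P2@Q0 runs 2, rem=6, I/O yield, promote→Q0. Q0=[P2] Q1=[P1,P3,P4] Q2=[]
t=14-16: P2@Q0 runs 2, rem=4, I/O yield, promote→Q0. Q0=[P2] Q1=[P1,P3,P4] Q2=[]
t=16-18: P2@Q0 runs 2, rem=2, I/O yield, promote→Q0. Q0=[P2] Q1=[P1,P3,P4] Q2=[]
t=18-20: P2@Q0 runs 2, rem=0, completes. Q0=[] Q1=[P1,P3,P4] Q2=[]
t=20-25: P1@Q1 runs 5, rem=5, quantum used, demote→Q2. Q0=[] Q1=[P3,P4] Q2=[P1]
t=25-28: P3@Q1 runs 3, rem=9, I/O yield, promote→Q0. Q0=[P3] Q1=[P4] Q2=[P1]
t=28-30: P3@Q0 runs 2, rem=7, quantum used, demote→Q1. Q0=[] Q1=[P4,P3] Q2=[P1]
t=30-35: P4@Q1 runs 5, rem=6, quantum used, demote→Q2. Q0=[] Q1=[P3] Q2=[P1,P4]
t=35-38: P3@Q1 runs 3, rem=4, I/O yield, promote→Q0. Q0=[P3] Q1=[] Q2=[P1,P4]
t=38-40: P3@Q0 runs 2, rem=2, quantum used, demote→Q1. Q0=[] Q1=[P3] Q2=[P1,P4]
t=40-42: P3@Q1 runs 2, rem=0, completes. Q0=[] Q1=[] Q2=[P1,P4]
t=42-47: P1@Q2 runs 5, rem=0, completes. Q0=[] Q1=[] Q2=[P4]
t=47-53: P4@Q2 runs 6, rem=0, completes. Q0=[] Q1=[] Q2=[]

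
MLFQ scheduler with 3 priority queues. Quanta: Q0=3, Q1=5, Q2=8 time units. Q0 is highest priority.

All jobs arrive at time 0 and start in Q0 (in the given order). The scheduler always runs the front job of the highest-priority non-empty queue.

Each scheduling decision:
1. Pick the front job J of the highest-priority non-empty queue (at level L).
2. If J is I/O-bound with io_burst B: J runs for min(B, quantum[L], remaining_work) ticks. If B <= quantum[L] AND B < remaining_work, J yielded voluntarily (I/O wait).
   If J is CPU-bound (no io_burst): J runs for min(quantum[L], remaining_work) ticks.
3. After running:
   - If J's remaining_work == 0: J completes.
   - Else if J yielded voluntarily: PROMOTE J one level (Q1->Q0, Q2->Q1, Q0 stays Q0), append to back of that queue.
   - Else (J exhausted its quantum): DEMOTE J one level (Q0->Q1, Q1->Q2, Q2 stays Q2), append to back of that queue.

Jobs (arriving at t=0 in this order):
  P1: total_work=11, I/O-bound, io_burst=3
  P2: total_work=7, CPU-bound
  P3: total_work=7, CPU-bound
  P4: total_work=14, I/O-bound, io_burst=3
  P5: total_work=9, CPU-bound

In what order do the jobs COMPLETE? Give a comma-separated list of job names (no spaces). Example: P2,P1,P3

Answer: P1,P4,P2,P3,P5

Derivation:
t=0-3: P1@Q0 runs 3, rem=8, I/O yield, promote→Q0. Q0=[P2,P3,P4,P5,P1] Q1=[] Q2=[]
t=3-6: P2@Q0 runs 3, rem=4, quantum used, demote→Q1. Q0=[P3,P4,P5,P1] Q1=[P2] Q2=[]
t=6-9: P3@Q0 runs 3, rem=4, quantum used, demote→Q1. Q0=[P4,P5,P1] Q1=[P2,P3] Q2=[]
t=9-12: P4@Q0 runs 3, rem=11, I/O yield, promote→Q0. Q0=[P5,P1,P4] Q1=[P2,P3] Q2=[]
t=12-15: P5@Q0 runs 3, rem=6, quantum used, demote→Q1. Q0=[P1,P4] Q1=[P2,P3,P5] Q2=[]
t=15-18: P1@Q0 runs 3, rem=5, I/O yield, promote→Q0. Q0=[P4,P1] Q1=[P2,P3,P5] Q2=[]
t=18-21: P4@Q0 runs 3, rem=8, I/O yield, promote→Q0. Q0=[P1,P4] Q1=[P2,P3,P5] Q2=[]
t=21-24: P1@Q0 runs 3, rem=2, I/O yield, promote→Q0. Q0=[P4,P1] Q1=[P2,P3,P5] Q2=[]
t=24-27: P4@Q0 runs 3, rem=5, I/O yield, promote→Q0. Q0=[P1,P4] Q1=[P2,P3,P5] Q2=[]
t=27-29: P1@Q0 runs 2, rem=0, completes. Q0=[P4] Q1=[P2,P3,P5] Q2=[]
t=29-32: P4@Q0 runs 3, rem=2, I/O yield, promote→Q0. Q0=[P4] Q1=[P2,P3,P5] Q2=[]
t=32-34: P4@Q0 runs 2, rem=0, completes. Q0=[] Q1=[P2,P3,P5] Q2=[]
t=34-38: P2@Q1 runs 4, rem=0, completes. Q0=[] Q1=[P3,P5] Q2=[]
t=38-42: P3@Q1 runs 4, rem=0, completes. Q0=[] Q1=[P5] Q2=[]
t=42-47: P5@Q1 runs 5, rem=1, quantum used, demote→Q2. Q0=[] Q1=[] Q2=[P5]
t=47-48: P5@Q2 runs 1, rem=0, completes. Q0=[] Q1=[] Q2=[]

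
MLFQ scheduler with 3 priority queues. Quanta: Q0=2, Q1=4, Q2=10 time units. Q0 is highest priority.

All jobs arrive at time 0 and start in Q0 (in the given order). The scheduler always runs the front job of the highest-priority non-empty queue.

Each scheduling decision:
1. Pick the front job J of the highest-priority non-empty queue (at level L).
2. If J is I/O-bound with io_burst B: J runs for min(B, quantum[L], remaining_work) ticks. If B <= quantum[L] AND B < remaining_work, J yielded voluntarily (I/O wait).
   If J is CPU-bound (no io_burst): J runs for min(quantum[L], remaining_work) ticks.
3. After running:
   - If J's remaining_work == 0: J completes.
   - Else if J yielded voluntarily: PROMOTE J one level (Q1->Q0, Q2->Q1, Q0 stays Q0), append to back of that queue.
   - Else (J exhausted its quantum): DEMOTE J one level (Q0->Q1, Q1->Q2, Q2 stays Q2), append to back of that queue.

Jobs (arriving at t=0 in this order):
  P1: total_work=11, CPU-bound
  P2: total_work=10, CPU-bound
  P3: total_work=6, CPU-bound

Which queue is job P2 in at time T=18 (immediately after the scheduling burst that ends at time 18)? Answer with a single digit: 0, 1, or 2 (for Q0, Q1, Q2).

t=0-2: P1@Q0 runs 2, rem=9, quantum used, demote→Q1. Q0=[P2,P3] Q1=[P1] Q2=[]
t=2-4: P2@Q0 runs 2, rem=8, quantum used, demote→Q1. Q0=[P3] Q1=[P1,P2] Q2=[]
t=4-6: P3@Q0 runs 2, rem=4, quantum used, demote→Q1. Q0=[] Q1=[P1,P2,P3] Q2=[]
t=6-10: P1@Q1 runs 4, rem=5, quantum used, demote→Q2. Q0=[] Q1=[P2,P3] Q2=[P1]
t=10-14: P2@Q1 runs 4, rem=4, quantum used, demote→Q2. Q0=[] Q1=[P3] Q2=[P1,P2]
t=14-18: P3@Q1 runs 4, rem=0, completes. Q0=[] Q1=[] Q2=[P1,P2]
t=18-23: P1@Q2 runs 5, rem=0, completes. Q0=[] Q1=[] Q2=[P2]
t=23-27: P2@Q2 runs 4, rem=0, completes. Q0=[] Q1=[] Q2=[]

Answer: 2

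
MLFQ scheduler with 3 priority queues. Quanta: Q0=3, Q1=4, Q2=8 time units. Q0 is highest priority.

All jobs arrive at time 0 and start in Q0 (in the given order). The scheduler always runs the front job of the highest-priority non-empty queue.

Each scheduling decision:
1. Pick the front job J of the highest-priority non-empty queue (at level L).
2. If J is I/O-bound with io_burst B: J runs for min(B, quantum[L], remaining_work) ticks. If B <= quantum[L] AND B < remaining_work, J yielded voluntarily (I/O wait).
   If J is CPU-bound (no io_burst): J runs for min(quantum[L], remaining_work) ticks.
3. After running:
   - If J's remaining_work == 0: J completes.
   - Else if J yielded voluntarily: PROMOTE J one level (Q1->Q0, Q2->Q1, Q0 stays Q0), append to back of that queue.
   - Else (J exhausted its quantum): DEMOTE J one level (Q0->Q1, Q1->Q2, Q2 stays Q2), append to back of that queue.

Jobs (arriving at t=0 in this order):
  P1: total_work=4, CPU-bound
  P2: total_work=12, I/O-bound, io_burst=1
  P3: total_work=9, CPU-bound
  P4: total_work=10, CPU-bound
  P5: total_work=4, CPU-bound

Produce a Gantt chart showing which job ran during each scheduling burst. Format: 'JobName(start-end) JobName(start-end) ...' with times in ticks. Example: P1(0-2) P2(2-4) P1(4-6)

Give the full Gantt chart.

t=0-3: P1@Q0 runs 3, rem=1, quantum used, demote→Q1. Q0=[P2,P3,P4,P5] Q1=[P1] Q2=[]
t=3-4: P2@Q0 runs 1, rem=11, I/O yield, promote→Q0. Q0=[P3,P4,P5,P2] Q1=[P1] Q2=[]
t=4-7: P3@Q0 runs 3, rem=6, quantum used, demote→Q1. Q0=[P4,P5,P2] Q1=[P1,P3] Q2=[]
t=7-10: P4@Q0 runs 3, rem=7, quantum used, demote→Q1. Q0=[P5,P2] Q1=[P1,P3,P4] Q2=[]
t=10-13: P5@Q0 runs 3, rem=1, quantum used, demote→Q1. Q0=[P2] Q1=[P1,P3,P4,P5] Q2=[]
t=13-14: P2@Q0 runs 1, rem=10, I/O yield, promote→Q0. Q0=[P2] Q1=[P1,P3,P4,P5] Q2=[]
t=14-15: P2@Q0 runs 1, rem=9, I/O yield, promote→Q0. Q0=[P2] Q1=[P1,P3,P4,P5] Q2=[]
t=15-16: P2@Q0 runs 1, rem=8, I/O yield, promote→Q0. Q0=[P2] Q1=[P1,P3,P4,P5] Q2=[]
t=16-17: P2@Q0 runs 1, rem=7, I/O yield, promote→Q0. Q0=[P2] Q1=[P1,P3,P4,P5] Q2=[]
t=17-18: P2@Q0 runs 1, rem=6, I/O yield, promote→Q0. Q0=[P2] Q1=[P1,P3,P4,P5] Q2=[]
t=18-19: P2@Q0 runs 1, rem=5, I/O yield, promote→Q0. Q0=[P2] Q1=[P1,P3,P4,P5] Q2=[]
t=19-20: P2@Q0 runs 1, rem=4, I/O yield, promote→Q0. Q0=[P2] Q1=[P1,P3,P4,P5] Q2=[]
t=20-21: P2@Q0 runs 1, rem=3, I/O yield, promote→Q0. Q0=[P2] Q1=[P1,P3,P4,P5] Q2=[]
t=21-22: P2@Q0 runs 1, rem=2, I/O yield, promote→Q0. Q0=[P2] Q1=[P1,P3,P4,P5] Q2=[]
t=22-23: P2@Q0 runs 1, rem=1, I/O yield, promote→Q0. Q0=[P2] Q1=[P1,P3,P4,P5] Q2=[]
t=23-24: P2@Q0 runs 1, rem=0, completes. Q0=[] Q1=[P1,P3,P4,P5] Q2=[]
t=24-25: P1@Q1 runs 1, rem=0, completes. Q0=[] Q1=[P3,P4,P5] Q2=[]
t=25-29: P3@Q1 runs 4, rem=2, quantum used, demote→Q2. Q0=[] Q1=[P4,P5] Q2=[P3]
t=29-33: P4@Q1 runs 4, rem=3, quantum used, demote→Q2. Q0=[] Q1=[P5] Q2=[P3,P4]
t=33-34: P5@Q1 runs 1, rem=0, completes. Q0=[] Q1=[] Q2=[P3,P4]
t=34-36: P3@Q2 runs 2, rem=0, completes. Q0=[] Q1=[] Q2=[P4]
t=36-39: P4@Q2 runs 3, rem=0, completes. Q0=[] Q1=[] Q2=[]

Answer: P1(0-3) P2(3-4) P3(4-7) P4(7-10) P5(10-13) P2(13-14) P2(14-15) P2(15-16) P2(16-17) P2(17-18) P2(18-19) P2(19-20) P2(20-21) P2(21-22) P2(22-23) P2(23-24) P1(24-25) P3(25-29) P4(29-33) P5(33-34) P3(34-36) P4(36-39)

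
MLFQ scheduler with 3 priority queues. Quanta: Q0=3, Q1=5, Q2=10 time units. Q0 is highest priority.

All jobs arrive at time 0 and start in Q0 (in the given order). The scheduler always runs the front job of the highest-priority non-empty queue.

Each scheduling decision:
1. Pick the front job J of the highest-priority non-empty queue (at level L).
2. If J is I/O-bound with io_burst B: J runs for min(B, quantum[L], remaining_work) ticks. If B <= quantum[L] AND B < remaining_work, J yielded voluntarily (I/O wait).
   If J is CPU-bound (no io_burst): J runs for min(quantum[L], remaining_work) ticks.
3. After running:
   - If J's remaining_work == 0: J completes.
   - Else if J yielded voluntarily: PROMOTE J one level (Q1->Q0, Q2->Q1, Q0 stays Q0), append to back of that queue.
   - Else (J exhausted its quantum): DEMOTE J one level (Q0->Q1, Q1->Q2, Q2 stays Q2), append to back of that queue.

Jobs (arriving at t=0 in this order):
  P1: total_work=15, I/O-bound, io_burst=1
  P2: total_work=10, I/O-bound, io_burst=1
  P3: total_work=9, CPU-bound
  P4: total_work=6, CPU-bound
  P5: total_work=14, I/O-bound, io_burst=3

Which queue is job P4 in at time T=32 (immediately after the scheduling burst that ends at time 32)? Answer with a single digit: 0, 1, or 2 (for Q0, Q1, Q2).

Answer: 1

Derivation:
t=0-1: P1@Q0 runs 1, rem=14, I/O yield, promote→Q0. Q0=[P2,P3,P4,P5,P1] Q1=[] Q2=[]
t=1-2: P2@Q0 runs 1, rem=9, I/O yield, promote→Q0. Q0=[P3,P4,P5,P1,P2] Q1=[] Q2=[]
t=2-5: P3@Q0 runs 3, rem=6, quantum used, demote→Q1. Q0=[P4,P5,P1,P2] Q1=[P3] Q2=[]
t=5-8: P4@Q0 runs 3, rem=3, quantum used, demote→Q1. Q0=[P5,P1,P2] Q1=[P3,P4] Q2=[]
t=8-11: P5@Q0 runs 3, rem=11, I/O yield, promote→Q0. Q0=[P1,P2,P5] Q1=[P3,P4] Q2=[]
t=11-12: P1@Q0 runs 1, rem=13, I/O yield, promote→Q0. Q0=[P2,P5,P1] Q1=[P3,P4] Q2=[]
t=12-13: P2@Q0 runs 1, rem=8, I/O yield, promote→Q0. Q0=[P5,P1,P2] Q1=[P3,P4] Q2=[]
t=13-16: P5@Q0 runs 3, rem=8, I/O yield, promote→Q0. Q0=[P1,P2,P5] Q1=[P3,P4] Q2=[]
t=16-17: P1@Q0 runs 1, rem=12, I/O yield, promote→Q0. Q0=[P2,P5,P1] Q1=[P3,P4] Q2=[]
t=17-18: P2@Q0 runs 1, rem=7, I/O yield, promote→Q0. Q0=[P5,P1,P2] Q1=[P3,P4] Q2=[]
t=18-21: P5@Q0 runs 3, rem=5, I/O yield, promote→Q0. Q0=[P1,P2,P5] Q1=[P3,P4] Q2=[]
t=21-22: P1@Q0 runs 1, rem=11, I/O yield, promote→Q0. Q0=[P2,P5,P1] Q1=[P3,P4] Q2=[]
t=22-23: P2@Q0 runs 1, rem=6, I/O yield, promote→Q0. Q0=[P5,P1,P2] Q1=[P3,P4] Q2=[]
t=23-26: P5@Q0 runs 3, rem=2, I/O yield, promote→Q0. Q0=[P1,P2,P5] Q1=[P3,P4] Q2=[]
t=26-27: P1@Q0 runs 1, rem=10, I/O yield, promote→Q0. Q0=[P2,P5,P1] Q1=[P3,P4] Q2=[]
t=27-28: P2@Q0 runs 1, rem=5, I/O yield, promote→Q0. Q0=[P5,P1,P2] Q1=[P3,P4] Q2=[]
t=28-30: P5@Q0 runs 2, rem=0, completes. Q0=[P1,P2] Q1=[P3,P4] Q2=[]
t=30-31: P1@Q0 runs 1, rem=9, I/O yield, promote→Q0. Q0=[P2,P1] Q1=[P3,P4] Q2=[]
t=31-32: P2@Q0 runs 1, rem=4, I/O yield, promote→Q0. Q0=[P1,P2] Q1=[P3,P4] Q2=[]
t=32-33: P1@Q0 runs 1, rem=8, I/O yield, promote→Q0. Q0=[P2,P1] Q1=[P3,P4] Q2=[]
t=33-34: P2@Q0 runs 1, rem=3, I/O yield, promote→Q0. Q0=[P1,P2] Q1=[P3,P4] Q2=[]
t=34-35: P1@Q0 runs 1, rem=7, I/O yield, promote→Q0. Q0=[P2,P1] Q1=[P3,P4] Q2=[]
t=35-36: P2@Q0 runs 1, rem=2, I/O yield, promote→Q0. Q0=[P1,P2] Q1=[P3,P4] Q2=[]
t=36-37: P1@Q0 runs 1, rem=6, I/O yield, promote→Q0. Q0=[P2,P1] Q1=[P3,P4] Q2=[]
t=37-38: P2@Q0 runs 1, rem=1, I/O yield, promote→Q0. Q0=[P1,P2] Q1=[P3,P4] Q2=[]
t=38-39: P1@Q0 runs 1, rem=5, I/O yield, promote→Q0. Q0=[P2,P1] Q1=[P3,P4] Q2=[]
t=39-40: P2@Q0 runs 1, rem=0, completes. Q0=[P1] Q1=[P3,P4] Q2=[]
t=40-41: P1@Q0 runs 1, rem=4, I/O yield, promote→Q0. Q0=[P1] Q1=[P3,P4] Q2=[]
t=41-42: P1@Q0 runs 1, rem=3, I/O yield, promote→Q0. Q0=[P1] Q1=[P3,P4] Q2=[]
t=42-43: P1@Q0 runs 1, rem=2, I/O yield, promote→Q0. Q0=[P1] Q1=[P3,P4] Q2=[]
t=43-44: P1@Q0 runs 1, rem=1, I/O yield, promote→Q0. Q0=[P1] Q1=[P3,P4] Q2=[]
t=44-45: P1@Q0 runs 1, rem=0, completes. Q0=[] Q1=[P3,P4] Q2=[]
t=45-50: P3@Q1 runs 5, rem=1, quantum used, demote→Q2. Q0=[] Q1=[P4] Q2=[P3]
t=50-53: P4@Q1 runs 3, rem=0, completes. Q0=[] Q1=[] Q2=[P3]
t=53-54: P3@Q2 runs 1, rem=0, completes. Q0=[] Q1=[] Q2=[]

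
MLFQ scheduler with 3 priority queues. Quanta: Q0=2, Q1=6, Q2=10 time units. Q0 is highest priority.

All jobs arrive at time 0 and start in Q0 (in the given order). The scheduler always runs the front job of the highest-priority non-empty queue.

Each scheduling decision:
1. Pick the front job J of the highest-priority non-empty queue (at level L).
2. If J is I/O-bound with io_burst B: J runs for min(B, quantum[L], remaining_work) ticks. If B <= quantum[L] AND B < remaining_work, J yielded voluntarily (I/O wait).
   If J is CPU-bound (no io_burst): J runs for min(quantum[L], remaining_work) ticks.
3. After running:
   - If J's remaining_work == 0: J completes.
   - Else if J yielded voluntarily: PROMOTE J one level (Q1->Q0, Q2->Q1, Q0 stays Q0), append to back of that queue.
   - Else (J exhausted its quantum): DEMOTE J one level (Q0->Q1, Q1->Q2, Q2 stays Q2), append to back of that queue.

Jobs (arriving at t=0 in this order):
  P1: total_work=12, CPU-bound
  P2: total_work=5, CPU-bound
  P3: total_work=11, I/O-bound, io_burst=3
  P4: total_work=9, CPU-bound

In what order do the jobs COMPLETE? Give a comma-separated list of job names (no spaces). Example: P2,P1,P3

Answer: P2,P3,P1,P4

Derivation:
t=0-2: P1@Q0 runs 2, rem=10, quantum used, demote→Q1. Q0=[P2,P3,P4] Q1=[P1] Q2=[]
t=2-4: P2@Q0 runs 2, rem=3, quantum used, demote→Q1. Q0=[P3,P4] Q1=[P1,P2] Q2=[]
t=4-6: P3@Q0 runs 2, rem=9, quantum used, demote→Q1. Q0=[P4] Q1=[P1,P2,P3] Q2=[]
t=6-8: P4@Q0 runs 2, rem=7, quantum used, demote→Q1. Q0=[] Q1=[P1,P2,P3,P4] Q2=[]
t=8-14: P1@Q1 runs 6, rem=4, quantum used, demote→Q2. Q0=[] Q1=[P2,P3,P4] Q2=[P1]
t=14-17: P2@Q1 runs 3, rem=0, completes. Q0=[] Q1=[P3,P4] Q2=[P1]
t=17-20: P3@Q1 runs 3, rem=6, I/O yield, promote→Q0. Q0=[P3] Q1=[P4] Q2=[P1]
t=20-22: P3@Q0 runs 2, rem=4, quantum used, demote→Q1. Q0=[] Q1=[P4,P3] Q2=[P1]
t=22-28: P4@Q1 runs 6, rem=1, quantum used, demote→Q2. Q0=[] Q1=[P3] Q2=[P1,P4]
t=28-31: P3@Q1 runs 3, rem=1, I/O yield, promote→Q0. Q0=[P3] Q1=[] Q2=[P1,P4]
t=31-32: P3@Q0 runs 1, rem=0, completes. Q0=[] Q1=[] Q2=[P1,P4]
t=32-36: P1@Q2 runs 4, rem=0, completes. Q0=[] Q1=[] Q2=[P4]
t=36-37: P4@Q2 runs 1, rem=0, completes. Q0=[] Q1=[] Q2=[]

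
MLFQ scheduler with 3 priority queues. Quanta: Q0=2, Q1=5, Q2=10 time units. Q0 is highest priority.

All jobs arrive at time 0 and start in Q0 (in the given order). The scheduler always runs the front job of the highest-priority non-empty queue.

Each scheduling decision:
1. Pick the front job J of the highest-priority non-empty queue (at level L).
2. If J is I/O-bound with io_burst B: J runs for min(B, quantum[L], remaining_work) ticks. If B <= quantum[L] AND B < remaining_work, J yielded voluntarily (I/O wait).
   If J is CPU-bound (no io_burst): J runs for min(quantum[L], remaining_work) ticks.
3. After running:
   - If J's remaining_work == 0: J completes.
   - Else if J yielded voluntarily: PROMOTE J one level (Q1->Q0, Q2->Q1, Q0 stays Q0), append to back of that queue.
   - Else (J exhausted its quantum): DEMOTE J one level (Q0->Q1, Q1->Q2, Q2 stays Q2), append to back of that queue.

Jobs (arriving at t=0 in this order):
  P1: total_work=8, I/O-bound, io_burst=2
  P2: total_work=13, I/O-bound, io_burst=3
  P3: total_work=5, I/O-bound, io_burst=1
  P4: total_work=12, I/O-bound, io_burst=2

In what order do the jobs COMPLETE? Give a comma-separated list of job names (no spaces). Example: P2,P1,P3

t=0-2: P1@Q0 runs 2, rem=6, I/O yield, promote→Q0. Q0=[P2,P3,P4,P1] Q1=[] Q2=[]
t=2-4: P2@Q0 runs 2, rem=11, quantum used, demote→Q1. Q0=[P3,P4,P1] Q1=[P2] Q2=[]
t=4-5: P3@Q0 runs 1, rem=4, I/O yield, promote→Q0. Q0=[P4,P1,P3] Q1=[P2] Q2=[]
t=5-7: P4@Q0 runs 2, rem=10, I/O yield, promote→Q0. Q0=[P1,P3,P4] Q1=[P2] Q2=[]
t=7-9: P1@Q0 runs 2, rem=4, I/O yield, promote→Q0. Q0=[P3,P4,P1] Q1=[P2] Q2=[]
t=9-10: P3@Q0 runs 1, rem=3, I/O yield, promote→Q0. Q0=[P4,P1,P3] Q1=[P2] Q2=[]
t=10-12: P4@Q0 runs 2, rem=8, I/O yield, promote→Q0. Q0=[P1,P3,P4] Q1=[P2] Q2=[]
t=12-14: P1@Q0 runs 2, rem=2, I/O yield, promote→Q0. Q0=[P3,P4,P1] Q1=[P2] Q2=[]
t=14-15: P3@Q0 runs 1, rem=2, I/O yield, promote→Q0. Q0=[P4,P1,P3] Q1=[P2] Q2=[]
t=15-17: P4@Q0 runs 2, rem=6, I/O yield, promote→Q0. Q0=[P1,P3,P4] Q1=[P2] Q2=[]
t=17-19: P1@Q0 runs 2, rem=0, completes. Q0=[P3,P4] Q1=[P2] Q2=[]
t=19-20: P3@Q0 runs 1, rem=1, I/O yield, promote→Q0. Q0=[P4,P3] Q1=[P2] Q2=[]
t=20-22: P4@Q0 runs 2, rem=4, I/O yield, promote→Q0. Q0=[P3,P4] Q1=[P2] Q2=[]
t=22-23: P3@Q0 runs 1, rem=0, completes. Q0=[P4] Q1=[P2] Q2=[]
t=23-25: P4@Q0 runs 2, rem=2, I/O yield, promote→Q0. Q0=[P4] Q1=[P2] Q2=[]
t=25-27: P4@Q0 runs 2, rem=0, completes. Q0=[] Q1=[P2] Q2=[]
t=27-30: P2@Q1 runs 3, rem=8, I/O yield, promote→Q0. Q0=[P2] Q1=[] Q2=[]
t=30-32: P2@Q0 runs 2, rem=6, quantum used, demote→Q1. Q0=[] Q1=[P2] Q2=[]
t=32-35: P2@Q1 runs 3, rem=3, I/O yield, promote→Q0. Q0=[P2] Q1=[] Q2=[]
t=35-37: P2@Q0 runs 2, rem=1, quantum used, demote→Q1. Q0=[] Q1=[P2] Q2=[]
t=37-38: P2@Q1 runs 1, rem=0, completes. Q0=[] Q1=[] Q2=[]

Answer: P1,P3,P4,P2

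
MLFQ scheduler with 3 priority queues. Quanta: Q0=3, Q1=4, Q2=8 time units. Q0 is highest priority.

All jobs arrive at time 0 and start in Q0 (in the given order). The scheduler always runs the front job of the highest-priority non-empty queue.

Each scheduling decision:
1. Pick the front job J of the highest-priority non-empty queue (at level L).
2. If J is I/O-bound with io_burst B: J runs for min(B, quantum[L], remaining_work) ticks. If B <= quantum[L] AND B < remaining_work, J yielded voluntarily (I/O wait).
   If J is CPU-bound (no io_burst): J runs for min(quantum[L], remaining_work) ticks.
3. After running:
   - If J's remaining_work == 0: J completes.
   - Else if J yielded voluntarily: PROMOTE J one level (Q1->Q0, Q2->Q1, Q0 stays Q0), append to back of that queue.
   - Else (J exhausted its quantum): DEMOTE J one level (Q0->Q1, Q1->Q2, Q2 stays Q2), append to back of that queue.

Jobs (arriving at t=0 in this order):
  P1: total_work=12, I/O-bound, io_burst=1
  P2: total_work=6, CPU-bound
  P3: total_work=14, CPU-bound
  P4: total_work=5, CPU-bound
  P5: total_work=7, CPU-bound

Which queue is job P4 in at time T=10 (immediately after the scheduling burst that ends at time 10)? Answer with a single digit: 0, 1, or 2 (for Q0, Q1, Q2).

t=0-1: P1@Q0 runs 1, rem=11, I/O yield, promote→Q0. Q0=[P2,P3,P4,P5,P1] Q1=[] Q2=[]
t=1-4: P2@Q0 runs 3, rem=3, quantum used, demote→Q1. Q0=[P3,P4,P5,P1] Q1=[P2] Q2=[]
t=4-7: P3@Q0 runs 3, rem=11, quantum used, demote→Q1. Q0=[P4,P5,P1] Q1=[P2,P3] Q2=[]
t=7-10: P4@Q0 runs 3, rem=2, quantum used, demote→Q1. Q0=[P5,P1] Q1=[P2,P3,P4] Q2=[]
t=10-13: P5@Q0 runs 3, rem=4, quantum used, demote→Q1. Q0=[P1] Q1=[P2,P3,P4,P5] Q2=[]
t=13-14: P1@Q0 runs 1, rem=10, I/O yield, promote→Q0. Q0=[P1] Q1=[P2,P3,P4,P5] Q2=[]
t=14-15: P1@Q0 runs 1, rem=9, I/O yield, promote→Q0. Q0=[P1] Q1=[P2,P3,P4,P5] Q2=[]
t=15-16: P1@Q0 runs 1, rem=8, I/O yield, promote→Q0. Q0=[P1] Q1=[P2,P3,P4,P5] Q2=[]
t=16-17: P1@Q0 runs 1, rem=7, I/O yield, promote→Q0. Q0=[P1] Q1=[P2,P3,P4,P5] Q2=[]
t=17-18: P1@Q0 runs 1, rem=6, I/O yield, promote→Q0. Q0=[P1] Q1=[P2,P3,P4,P5] Q2=[]
t=18-19: P1@Q0 runs 1, rem=5, I/O yield, promote→Q0. Q0=[P1] Q1=[P2,P3,P4,P5] Q2=[]
t=19-20: P1@Q0 runs 1, rem=4, I/O yield, promote→Q0. Q0=[P1] Q1=[P2,P3,P4,P5] Q2=[]
t=20-21: P1@Q0 runs 1, rem=3, I/O yield, promote→Q0. Q0=[P1] Q1=[P2,P3,P4,P5] Q2=[]
t=21-22: P1@Q0 runs 1, rem=2, I/O yield, promote→Q0. Q0=[P1] Q1=[P2,P3,P4,P5] Q2=[]
t=22-23: P1@Q0 runs 1, rem=1, I/O yield, promote→Q0. Q0=[P1] Q1=[P2,P3,P4,P5] Q2=[]
t=23-24: P1@Q0 runs 1, rem=0, completes. Q0=[] Q1=[P2,P3,P4,P5] Q2=[]
t=24-27: P2@Q1 runs 3, rem=0, completes. Q0=[] Q1=[P3,P4,P5] Q2=[]
t=27-31: P3@Q1 runs 4, rem=7, quantum used, demote→Q2. Q0=[] Q1=[P4,P5] Q2=[P3]
t=31-33: P4@Q1 runs 2, rem=0, completes. Q0=[] Q1=[P5] Q2=[P3]
t=33-37: P5@Q1 runs 4, rem=0, completes. Q0=[] Q1=[] Q2=[P3]
t=37-44: P3@Q2 runs 7, rem=0, completes. Q0=[] Q1=[] Q2=[]

Answer: 1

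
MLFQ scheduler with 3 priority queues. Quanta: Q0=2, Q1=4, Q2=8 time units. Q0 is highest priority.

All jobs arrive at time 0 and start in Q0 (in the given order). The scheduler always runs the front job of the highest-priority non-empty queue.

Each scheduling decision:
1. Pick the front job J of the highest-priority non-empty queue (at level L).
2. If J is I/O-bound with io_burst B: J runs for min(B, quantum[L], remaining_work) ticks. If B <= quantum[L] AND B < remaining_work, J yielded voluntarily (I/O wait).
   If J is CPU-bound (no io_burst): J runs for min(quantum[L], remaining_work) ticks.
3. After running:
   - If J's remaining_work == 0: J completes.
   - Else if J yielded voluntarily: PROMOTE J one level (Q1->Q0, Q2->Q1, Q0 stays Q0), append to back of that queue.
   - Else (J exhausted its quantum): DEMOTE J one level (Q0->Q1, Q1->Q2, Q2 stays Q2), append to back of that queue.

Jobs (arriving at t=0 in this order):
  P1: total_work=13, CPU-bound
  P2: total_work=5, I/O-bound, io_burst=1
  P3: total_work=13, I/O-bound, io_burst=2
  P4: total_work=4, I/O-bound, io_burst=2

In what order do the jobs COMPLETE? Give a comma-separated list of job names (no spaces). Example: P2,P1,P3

t=0-2: P1@Q0 runs 2, rem=11, quantum used, demote→Q1. Q0=[P2,P3,P4] Q1=[P1] Q2=[]
t=2-3: P2@Q0 runs 1, rem=4, I/O yield, promote→Q0. Q0=[P3,P4,P2] Q1=[P1] Q2=[]
t=3-5: P3@Q0 runs 2, rem=11, I/O yield, promote→Q0. Q0=[P4,P2,P3] Q1=[P1] Q2=[]
t=5-7: P4@Q0 runs 2, rem=2, I/O yield, promote→Q0. Q0=[P2,P3,P4] Q1=[P1] Q2=[]
t=7-8: P2@Q0 runs 1, rem=3, I/O yield, promote→Q0. Q0=[P3,P4,P2] Q1=[P1] Q2=[]
t=8-10: P3@Q0 runs 2, rem=9, I/O yield, promote→Q0. Q0=[P4,P2,P3] Q1=[P1] Q2=[]
t=10-12: P4@Q0 runs 2, rem=0, completes. Q0=[P2,P3] Q1=[P1] Q2=[]
t=12-13: P2@Q0 runs 1, rem=2, I/O yield, promote→Q0. Q0=[P3,P2] Q1=[P1] Q2=[]
t=13-15: P3@Q0 runs 2, rem=7, I/O yield, promote→Q0. Q0=[P2,P3] Q1=[P1] Q2=[]
t=15-16: P2@Q0 runs 1, rem=1, I/O yield, promote→Q0. Q0=[P3,P2] Q1=[P1] Q2=[]
t=16-18: P3@Q0 runs 2, rem=5, I/O yield, promote→Q0. Q0=[P2,P3] Q1=[P1] Q2=[]
t=18-19: P2@Q0 runs 1, rem=0, completes. Q0=[P3] Q1=[P1] Q2=[]
t=19-21: P3@Q0 runs 2, rem=3, I/O yield, promote→Q0. Q0=[P3] Q1=[P1] Q2=[]
t=21-23: P3@Q0 runs 2, rem=1, I/O yield, promote→Q0. Q0=[P3] Q1=[P1] Q2=[]
t=23-24: P3@Q0 runs 1, rem=0, completes. Q0=[] Q1=[P1] Q2=[]
t=24-28: P1@Q1 runs 4, rem=7, quantum used, demote→Q2. Q0=[] Q1=[] Q2=[P1]
t=28-35: P1@Q2 runs 7, rem=0, completes. Q0=[] Q1=[] Q2=[]

Answer: P4,P2,P3,P1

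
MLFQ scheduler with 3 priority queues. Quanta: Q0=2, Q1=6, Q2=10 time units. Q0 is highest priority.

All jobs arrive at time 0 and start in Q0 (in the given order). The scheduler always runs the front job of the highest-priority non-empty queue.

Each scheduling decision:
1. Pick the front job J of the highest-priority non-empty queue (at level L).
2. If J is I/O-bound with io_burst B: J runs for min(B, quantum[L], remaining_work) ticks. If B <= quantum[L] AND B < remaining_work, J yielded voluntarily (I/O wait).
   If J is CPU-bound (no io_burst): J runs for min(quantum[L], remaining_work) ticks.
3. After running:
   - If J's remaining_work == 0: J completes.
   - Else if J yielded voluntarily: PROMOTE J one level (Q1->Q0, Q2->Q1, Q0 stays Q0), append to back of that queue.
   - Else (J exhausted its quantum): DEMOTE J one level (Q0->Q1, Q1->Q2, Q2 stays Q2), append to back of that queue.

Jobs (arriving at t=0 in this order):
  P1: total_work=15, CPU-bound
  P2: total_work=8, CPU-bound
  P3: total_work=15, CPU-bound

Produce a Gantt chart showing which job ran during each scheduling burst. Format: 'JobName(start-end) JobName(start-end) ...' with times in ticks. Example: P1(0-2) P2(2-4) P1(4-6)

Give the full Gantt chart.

t=0-2: P1@Q0 runs 2, rem=13, quantum used, demote→Q1. Q0=[P2,P3] Q1=[P1] Q2=[]
t=2-4: P2@Q0 runs 2, rem=6, quantum used, demote→Q1. Q0=[P3] Q1=[P1,P2] Q2=[]
t=4-6: P3@Q0 runs 2, rem=13, quantum used, demote→Q1. Q0=[] Q1=[P1,P2,P3] Q2=[]
t=6-12: P1@Q1 runs 6, rem=7, quantum used, demote→Q2. Q0=[] Q1=[P2,P3] Q2=[P1]
t=12-18: P2@Q1 runs 6, rem=0, completes. Q0=[] Q1=[P3] Q2=[P1]
t=18-24: P3@Q1 runs 6, rem=7, quantum used, demote→Q2. Q0=[] Q1=[] Q2=[P1,P3]
t=24-31: P1@Q2 runs 7, rem=0, completes. Q0=[] Q1=[] Q2=[P3]
t=31-38: P3@Q2 runs 7, rem=0, completes. Q0=[] Q1=[] Q2=[]

Answer: P1(0-2) P2(2-4) P3(4-6) P1(6-12) P2(12-18) P3(18-24) P1(24-31) P3(31-38)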